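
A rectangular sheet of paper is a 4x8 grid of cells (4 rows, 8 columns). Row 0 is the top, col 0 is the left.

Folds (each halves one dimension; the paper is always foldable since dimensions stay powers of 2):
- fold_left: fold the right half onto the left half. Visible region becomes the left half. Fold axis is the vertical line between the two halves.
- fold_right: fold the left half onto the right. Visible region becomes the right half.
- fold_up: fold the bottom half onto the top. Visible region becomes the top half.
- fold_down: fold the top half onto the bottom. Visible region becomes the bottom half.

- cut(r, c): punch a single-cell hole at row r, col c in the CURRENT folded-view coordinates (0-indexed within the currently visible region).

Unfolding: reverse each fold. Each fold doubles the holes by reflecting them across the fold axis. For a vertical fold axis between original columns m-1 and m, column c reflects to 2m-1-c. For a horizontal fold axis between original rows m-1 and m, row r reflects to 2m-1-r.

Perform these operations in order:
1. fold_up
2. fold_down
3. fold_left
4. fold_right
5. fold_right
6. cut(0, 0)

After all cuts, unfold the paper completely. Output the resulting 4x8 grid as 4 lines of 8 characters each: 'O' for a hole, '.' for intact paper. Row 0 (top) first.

Answer: OOOOOOOO
OOOOOOOO
OOOOOOOO
OOOOOOOO

Derivation:
Op 1 fold_up: fold axis h@2; visible region now rows[0,2) x cols[0,8) = 2x8
Op 2 fold_down: fold axis h@1; visible region now rows[1,2) x cols[0,8) = 1x8
Op 3 fold_left: fold axis v@4; visible region now rows[1,2) x cols[0,4) = 1x4
Op 4 fold_right: fold axis v@2; visible region now rows[1,2) x cols[2,4) = 1x2
Op 5 fold_right: fold axis v@3; visible region now rows[1,2) x cols[3,4) = 1x1
Op 6 cut(0, 0): punch at orig (1,3); cuts so far [(1, 3)]; region rows[1,2) x cols[3,4) = 1x1
Unfold 1 (reflect across v@3): 2 holes -> [(1, 2), (1, 3)]
Unfold 2 (reflect across v@2): 4 holes -> [(1, 0), (1, 1), (1, 2), (1, 3)]
Unfold 3 (reflect across v@4): 8 holes -> [(1, 0), (1, 1), (1, 2), (1, 3), (1, 4), (1, 5), (1, 6), (1, 7)]
Unfold 4 (reflect across h@1): 16 holes -> [(0, 0), (0, 1), (0, 2), (0, 3), (0, 4), (0, 5), (0, 6), (0, 7), (1, 0), (1, 1), (1, 2), (1, 3), (1, 4), (1, 5), (1, 6), (1, 7)]
Unfold 5 (reflect across h@2): 32 holes -> [(0, 0), (0, 1), (0, 2), (0, 3), (0, 4), (0, 5), (0, 6), (0, 7), (1, 0), (1, 1), (1, 2), (1, 3), (1, 4), (1, 5), (1, 6), (1, 7), (2, 0), (2, 1), (2, 2), (2, 3), (2, 4), (2, 5), (2, 6), (2, 7), (3, 0), (3, 1), (3, 2), (3, 3), (3, 4), (3, 5), (3, 6), (3, 7)]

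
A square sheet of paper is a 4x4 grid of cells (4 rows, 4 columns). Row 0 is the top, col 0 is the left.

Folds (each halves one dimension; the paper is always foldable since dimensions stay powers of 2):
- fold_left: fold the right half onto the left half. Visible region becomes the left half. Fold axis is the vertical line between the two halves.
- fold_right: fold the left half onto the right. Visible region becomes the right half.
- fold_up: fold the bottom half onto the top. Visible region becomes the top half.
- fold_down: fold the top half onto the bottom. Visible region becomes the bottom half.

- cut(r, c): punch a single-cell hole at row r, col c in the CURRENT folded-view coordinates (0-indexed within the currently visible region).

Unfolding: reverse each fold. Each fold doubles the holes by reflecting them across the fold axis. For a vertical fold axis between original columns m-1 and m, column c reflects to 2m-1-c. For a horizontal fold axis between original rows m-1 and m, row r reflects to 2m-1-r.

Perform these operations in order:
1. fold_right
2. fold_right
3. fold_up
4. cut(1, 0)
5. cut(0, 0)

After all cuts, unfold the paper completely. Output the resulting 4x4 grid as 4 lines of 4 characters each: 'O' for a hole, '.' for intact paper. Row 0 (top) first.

Op 1 fold_right: fold axis v@2; visible region now rows[0,4) x cols[2,4) = 4x2
Op 2 fold_right: fold axis v@3; visible region now rows[0,4) x cols[3,4) = 4x1
Op 3 fold_up: fold axis h@2; visible region now rows[0,2) x cols[3,4) = 2x1
Op 4 cut(1, 0): punch at orig (1,3); cuts so far [(1, 3)]; region rows[0,2) x cols[3,4) = 2x1
Op 5 cut(0, 0): punch at orig (0,3); cuts so far [(0, 3), (1, 3)]; region rows[0,2) x cols[3,4) = 2x1
Unfold 1 (reflect across h@2): 4 holes -> [(0, 3), (1, 3), (2, 3), (3, 3)]
Unfold 2 (reflect across v@3): 8 holes -> [(0, 2), (0, 3), (1, 2), (1, 3), (2, 2), (2, 3), (3, 2), (3, 3)]
Unfold 3 (reflect across v@2): 16 holes -> [(0, 0), (0, 1), (0, 2), (0, 3), (1, 0), (1, 1), (1, 2), (1, 3), (2, 0), (2, 1), (2, 2), (2, 3), (3, 0), (3, 1), (3, 2), (3, 3)]

Answer: OOOO
OOOO
OOOO
OOOO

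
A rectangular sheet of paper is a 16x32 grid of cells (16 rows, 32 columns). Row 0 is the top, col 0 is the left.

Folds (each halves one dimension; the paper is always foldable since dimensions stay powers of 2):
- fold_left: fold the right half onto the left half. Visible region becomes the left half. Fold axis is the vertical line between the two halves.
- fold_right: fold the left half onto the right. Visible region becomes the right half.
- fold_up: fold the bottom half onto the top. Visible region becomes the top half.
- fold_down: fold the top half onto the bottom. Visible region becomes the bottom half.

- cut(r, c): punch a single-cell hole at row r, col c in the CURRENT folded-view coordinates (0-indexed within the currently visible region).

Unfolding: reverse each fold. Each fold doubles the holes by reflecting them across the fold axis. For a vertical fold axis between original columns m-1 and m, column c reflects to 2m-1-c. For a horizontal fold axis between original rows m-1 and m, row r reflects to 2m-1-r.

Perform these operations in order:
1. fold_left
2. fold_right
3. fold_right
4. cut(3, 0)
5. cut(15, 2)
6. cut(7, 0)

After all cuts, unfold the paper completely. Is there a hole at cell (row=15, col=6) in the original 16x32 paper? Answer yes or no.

Answer: yes

Derivation:
Op 1 fold_left: fold axis v@16; visible region now rows[0,16) x cols[0,16) = 16x16
Op 2 fold_right: fold axis v@8; visible region now rows[0,16) x cols[8,16) = 16x8
Op 3 fold_right: fold axis v@12; visible region now rows[0,16) x cols[12,16) = 16x4
Op 4 cut(3, 0): punch at orig (3,12); cuts so far [(3, 12)]; region rows[0,16) x cols[12,16) = 16x4
Op 5 cut(15, 2): punch at orig (15,14); cuts so far [(3, 12), (15, 14)]; region rows[0,16) x cols[12,16) = 16x4
Op 6 cut(7, 0): punch at orig (7,12); cuts so far [(3, 12), (7, 12), (15, 14)]; region rows[0,16) x cols[12,16) = 16x4
Unfold 1 (reflect across v@12): 6 holes -> [(3, 11), (3, 12), (7, 11), (7, 12), (15, 9), (15, 14)]
Unfold 2 (reflect across v@8): 12 holes -> [(3, 3), (3, 4), (3, 11), (3, 12), (7, 3), (7, 4), (7, 11), (7, 12), (15, 1), (15, 6), (15, 9), (15, 14)]
Unfold 3 (reflect across v@16): 24 holes -> [(3, 3), (3, 4), (3, 11), (3, 12), (3, 19), (3, 20), (3, 27), (3, 28), (7, 3), (7, 4), (7, 11), (7, 12), (7, 19), (7, 20), (7, 27), (7, 28), (15, 1), (15, 6), (15, 9), (15, 14), (15, 17), (15, 22), (15, 25), (15, 30)]
Holes: [(3, 3), (3, 4), (3, 11), (3, 12), (3, 19), (3, 20), (3, 27), (3, 28), (7, 3), (7, 4), (7, 11), (7, 12), (7, 19), (7, 20), (7, 27), (7, 28), (15, 1), (15, 6), (15, 9), (15, 14), (15, 17), (15, 22), (15, 25), (15, 30)]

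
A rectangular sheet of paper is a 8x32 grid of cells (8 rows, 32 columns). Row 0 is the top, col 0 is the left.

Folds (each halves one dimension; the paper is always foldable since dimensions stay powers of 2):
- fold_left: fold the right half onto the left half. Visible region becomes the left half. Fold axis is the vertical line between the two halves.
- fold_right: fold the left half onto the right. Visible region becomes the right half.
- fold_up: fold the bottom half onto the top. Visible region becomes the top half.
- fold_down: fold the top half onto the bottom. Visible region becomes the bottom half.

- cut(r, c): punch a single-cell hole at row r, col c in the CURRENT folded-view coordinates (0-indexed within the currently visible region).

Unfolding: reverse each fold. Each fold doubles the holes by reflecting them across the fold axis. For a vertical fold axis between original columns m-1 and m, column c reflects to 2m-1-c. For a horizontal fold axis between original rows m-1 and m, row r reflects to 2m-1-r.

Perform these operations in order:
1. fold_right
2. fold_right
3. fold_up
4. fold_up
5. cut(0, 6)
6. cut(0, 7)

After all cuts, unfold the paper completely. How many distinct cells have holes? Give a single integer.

Op 1 fold_right: fold axis v@16; visible region now rows[0,8) x cols[16,32) = 8x16
Op 2 fold_right: fold axis v@24; visible region now rows[0,8) x cols[24,32) = 8x8
Op 3 fold_up: fold axis h@4; visible region now rows[0,4) x cols[24,32) = 4x8
Op 4 fold_up: fold axis h@2; visible region now rows[0,2) x cols[24,32) = 2x8
Op 5 cut(0, 6): punch at orig (0,30); cuts so far [(0, 30)]; region rows[0,2) x cols[24,32) = 2x8
Op 6 cut(0, 7): punch at orig (0,31); cuts so far [(0, 30), (0, 31)]; region rows[0,2) x cols[24,32) = 2x8
Unfold 1 (reflect across h@2): 4 holes -> [(0, 30), (0, 31), (3, 30), (3, 31)]
Unfold 2 (reflect across h@4): 8 holes -> [(0, 30), (0, 31), (3, 30), (3, 31), (4, 30), (4, 31), (7, 30), (7, 31)]
Unfold 3 (reflect across v@24): 16 holes -> [(0, 16), (0, 17), (0, 30), (0, 31), (3, 16), (3, 17), (3, 30), (3, 31), (4, 16), (4, 17), (4, 30), (4, 31), (7, 16), (7, 17), (7, 30), (7, 31)]
Unfold 4 (reflect across v@16): 32 holes -> [(0, 0), (0, 1), (0, 14), (0, 15), (0, 16), (0, 17), (0, 30), (0, 31), (3, 0), (3, 1), (3, 14), (3, 15), (3, 16), (3, 17), (3, 30), (3, 31), (4, 0), (4, 1), (4, 14), (4, 15), (4, 16), (4, 17), (4, 30), (4, 31), (7, 0), (7, 1), (7, 14), (7, 15), (7, 16), (7, 17), (7, 30), (7, 31)]

Answer: 32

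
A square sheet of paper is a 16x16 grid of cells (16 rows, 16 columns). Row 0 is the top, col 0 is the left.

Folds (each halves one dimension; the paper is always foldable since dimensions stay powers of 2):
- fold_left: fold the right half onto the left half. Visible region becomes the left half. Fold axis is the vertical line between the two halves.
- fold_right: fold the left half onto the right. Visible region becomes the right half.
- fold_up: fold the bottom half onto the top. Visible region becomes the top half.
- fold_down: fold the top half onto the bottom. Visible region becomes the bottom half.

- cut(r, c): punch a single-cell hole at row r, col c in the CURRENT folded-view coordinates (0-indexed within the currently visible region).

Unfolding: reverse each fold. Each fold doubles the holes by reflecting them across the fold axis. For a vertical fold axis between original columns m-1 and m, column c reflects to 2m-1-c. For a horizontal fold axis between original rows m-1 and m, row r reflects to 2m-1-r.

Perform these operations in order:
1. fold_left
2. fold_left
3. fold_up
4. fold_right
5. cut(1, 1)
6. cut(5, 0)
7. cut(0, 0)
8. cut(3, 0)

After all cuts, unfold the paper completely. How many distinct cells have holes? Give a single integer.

Op 1 fold_left: fold axis v@8; visible region now rows[0,16) x cols[0,8) = 16x8
Op 2 fold_left: fold axis v@4; visible region now rows[0,16) x cols[0,4) = 16x4
Op 3 fold_up: fold axis h@8; visible region now rows[0,8) x cols[0,4) = 8x4
Op 4 fold_right: fold axis v@2; visible region now rows[0,8) x cols[2,4) = 8x2
Op 5 cut(1, 1): punch at orig (1,3); cuts so far [(1, 3)]; region rows[0,8) x cols[2,4) = 8x2
Op 6 cut(5, 0): punch at orig (5,2); cuts so far [(1, 3), (5, 2)]; region rows[0,8) x cols[2,4) = 8x2
Op 7 cut(0, 0): punch at orig (0,2); cuts so far [(0, 2), (1, 3), (5, 2)]; region rows[0,8) x cols[2,4) = 8x2
Op 8 cut(3, 0): punch at orig (3,2); cuts so far [(0, 2), (1, 3), (3, 2), (5, 2)]; region rows[0,8) x cols[2,4) = 8x2
Unfold 1 (reflect across v@2): 8 holes -> [(0, 1), (0, 2), (1, 0), (1, 3), (3, 1), (3, 2), (5, 1), (5, 2)]
Unfold 2 (reflect across h@8): 16 holes -> [(0, 1), (0, 2), (1, 0), (1, 3), (3, 1), (3, 2), (5, 1), (5, 2), (10, 1), (10, 2), (12, 1), (12, 2), (14, 0), (14, 3), (15, 1), (15, 2)]
Unfold 3 (reflect across v@4): 32 holes -> [(0, 1), (0, 2), (0, 5), (0, 6), (1, 0), (1, 3), (1, 4), (1, 7), (3, 1), (3, 2), (3, 5), (3, 6), (5, 1), (5, 2), (5, 5), (5, 6), (10, 1), (10, 2), (10, 5), (10, 6), (12, 1), (12, 2), (12, 5), (12, 6), (14, 0), (14, 3), (14, 4), (14, 7), (15, 1), (15, 2), (15, 5), (15, 6)]
Unfold 4 (reflect across v@8): 64 holes -> [(0, 1), (0, 2), (0, 5), (0, 6), (0, 9), (0, 10), (0, 13), (0, 14), (1, 0), (1, 3), (1, 4), (1, 7), (1, 8), (1, 11), (1, 12), (1, 15), (3, 1), (3, 2), (3, 5), (3, 6), (3, 9), (3, 10), (3, 13), (3, 14), (5, 1), (5, 2), (5, 5), (5, 6), (5, 9), (5, 10), (5, 13), (5, 14), (10, 1), (10, 2), (10, 5), (10, 6), (10, 9), (10, 10), (10, 13), (10, 14), (12, 1), (12, 2), (12, 5), (12, 6), (12, 9), (12, 10), (12, 13), (12, 14), (14, 0), (14, 3), (14, 4), (14, 7), (14, 8), (14, 11), (14, 12), (14, 15), (15, 1), (15, 2), (15, 5), (15, 6), (15, 9), (15, 10), (15, 13), (15, 14)]

Answer: 64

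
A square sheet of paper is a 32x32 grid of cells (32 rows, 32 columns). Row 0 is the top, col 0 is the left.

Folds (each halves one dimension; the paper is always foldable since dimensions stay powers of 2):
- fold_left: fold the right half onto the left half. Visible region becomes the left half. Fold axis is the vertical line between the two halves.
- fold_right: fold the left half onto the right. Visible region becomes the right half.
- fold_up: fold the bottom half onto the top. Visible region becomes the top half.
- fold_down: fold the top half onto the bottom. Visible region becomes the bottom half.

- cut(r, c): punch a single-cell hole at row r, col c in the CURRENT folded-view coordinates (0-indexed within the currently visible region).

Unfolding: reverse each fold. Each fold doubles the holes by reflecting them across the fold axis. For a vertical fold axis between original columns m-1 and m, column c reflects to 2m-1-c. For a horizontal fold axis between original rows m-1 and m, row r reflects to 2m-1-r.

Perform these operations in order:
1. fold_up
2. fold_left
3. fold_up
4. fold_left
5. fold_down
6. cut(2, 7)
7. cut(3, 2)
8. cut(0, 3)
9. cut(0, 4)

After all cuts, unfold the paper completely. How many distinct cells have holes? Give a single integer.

Answer: 128

Derivation:
Op 1 fold_up: fold axis h@16; visible region now rows[0,16) x cols[0,32) = 16x32
Op 2 fold_left: fold axis v@16; visible region now rows[0,16) x cols[0,16) = 16x16
Op 3 fold_up: fold axis h@8; visible region now rows[0,8) x cols[0,16) = 8x16
Op 4 fold_left: fold axis v@8; visible region now rows[0,8) x cols[0,8) = 8x8
Op 5 fold_down: fold axis h@4; visible region now rows[4,8) x cols[0,8) = 4x8
Op 6 cut(2, 7): punch at orig (6,7); cuts so far [(6, 7)]; region rows[4,8) x cols[0,8) = 4x8
Op 7 cut(3, 2): punch at orig (7,2); cuts so far [(6, 7), (7, 2)]; region rows[4,8) x cols[0,8) = 4x8
Op 8 cut(0, 3): punch at orig (4,3); cuts so far [(4, 3), (6, 7), (7, 2)]; region rows[4,8) x cols[0,8) = 4x8
Op 9 cut(0, 4): punch at orig (4,4); cuts so far [(4, 3), (4, 4), (6, 7), (7, 2)]; region rows[4,8) x cols[0,8) = 4x8
Unfold 1 (reflect across h@4): 8 holes -> [(0, 2), (1, 7), (3, 3), (3, 4), (4, 3), (4, 4), (6, 7), (7, 2)]
Unfold 2 (reflect across v@8): 16 holes -> [(0, 2), (0, 13), (1, 7), (1, 8), (3, 3), (3, 4), (3, 11), (3, 12), (4, 3), (4, 4), (4, 11), (4, 12), (6, 7), (6, 8), (7, 2), (7, 13)]
Unfold 3 (reflect across h@8): 32 holes -> [(0, 2), (0, 13), (1, 7), (1, 8), (3, 3), (3, 4), (3, 11), (3, 12), (4, 3), (4, 4), (4, 11), (4, 12), (6, 7), (6, 8), (7, 2), (7, 13), (8, 2), (8, 13), (9, 7), (9, 8), (11, 3), (11, 4), (11, 11), (11, 12), (12, 3), (12, 4), (12, 11), (12, 12), (14, 7), (14, 8), (15, 2), (15, 13)]
Unfold 4 (reflect across v@16): 64 holes -> [(0, 2), (0, 13), (0, 18), (0, 29), (1, 7), (1, 8), (1, 23), (1, 24), (3, 3), (3, 4), (3, 11), (3, 12), (3, 19), (3, 20), (3, 27), (3, 28), (4, 3), (4, 4), (4, 11), (4, 12), (4, 19), (4, 20), (4, 27), (4, 28), (6, 7), (6, 8), (6, 23), (6, 24), (7, 2), (7, 13), (7, 18), (7, 29), (8, 2), (8, 13), (8, 18), (8, 29), (9, 7), (9, 8), (9, 23), (9, 24), (11, 3), (11, 4), (11, 11), (11, 12), (11, 19), (11, 20), (11, 27), (11, 28), (12, 3), (12, 4), (12, 11), (12, 12), (12, 19), (12, 20), (12, 27), (12, 28), (14, 7), (14, 8), (14, 23), (14, 24), (15, 2), (15, 13), (15, 18), (15, 29)]
Unfold 5 (reflect across h@16): 128 holes -> [(0, 2), (0, 13), (0, 18), (0, 29), (1, 7), (1, 8), (1, 23), (1, 24), (3, 3), (3, 4), (3, 11), (3, 12), (3, 19), (3, 20), (3, 27), (3, 28), (4, 3), (4, 4), (4, 11), (4, 12), (4, 19), (4, 20), (4, 27), (4, 28), (6, 7), (6, 8), (6, 23), (6, 24), (7, 2), (7, 13), (7, 18), (7, 29), (8, 2), (8, 13), (8, 18), (8, 29), (9, 7), (9, 8), (9, 23), (9, 24), (11, 3), (11, 4), (11, 11), (11, 12), (11, 19), (11, 20), (11, 27), (11, 28), (12, 3), (12, 4), (12, 11), (12, 12), (12, 19), (12, 20), (12, 27), (12, 28), (14, 7), (14, 8), (14, 23), (14, 24), (15, 2), (15, 13), (15, 18), (15, 29), (16, 2), (16, 13), (16, 18), (16, 29), (17, 7), (17, 8), (17, 23), (17, 24), (19, 3), (19, 4), (19, 11), (19, 12), (19, 19), (19, 20), (19, 27), (19, 28), (20, 3), (20, 4), (20, 11), (20, 12), (20, 19), (20, 20), (20, 27), (20, 28), (22, 7), (22, 8), (22, 23), (22, 24), (23, 2), (23, 13), (23, 18), (23, 29), (24, 2), (24, 13), (24, 18), (24, 29), (25, 7), (25, 8), (25, 23), (25, 24), (27, 3), (27, 4), (27, 11), (27, 12), (27, 19), (27, 20), (27, 27), (27, 28), (28, 3), (28, 4), (28, 11), (28, 12), (28, 19), (28, 20), (28, 27), (28, 28), (30, 7), (30, 8), (30, 23), (30, 24), (31, 2), (31, 13), (31, 18), (31, 29)]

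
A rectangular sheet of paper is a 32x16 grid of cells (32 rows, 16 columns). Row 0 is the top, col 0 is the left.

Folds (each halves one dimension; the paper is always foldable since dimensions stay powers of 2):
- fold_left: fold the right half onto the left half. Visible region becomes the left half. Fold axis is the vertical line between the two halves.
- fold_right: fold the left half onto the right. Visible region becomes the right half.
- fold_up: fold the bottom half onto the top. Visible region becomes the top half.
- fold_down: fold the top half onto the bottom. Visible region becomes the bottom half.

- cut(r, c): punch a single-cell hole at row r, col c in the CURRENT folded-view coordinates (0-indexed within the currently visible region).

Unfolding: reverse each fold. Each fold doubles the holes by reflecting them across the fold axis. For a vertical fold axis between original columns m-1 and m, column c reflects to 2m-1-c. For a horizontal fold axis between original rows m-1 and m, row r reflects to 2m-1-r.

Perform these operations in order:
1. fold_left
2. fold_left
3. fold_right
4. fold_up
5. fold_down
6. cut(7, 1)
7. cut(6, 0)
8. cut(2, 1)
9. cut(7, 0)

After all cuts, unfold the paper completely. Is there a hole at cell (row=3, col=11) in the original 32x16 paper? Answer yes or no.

Answer: no

Derivation:
Op 1 fold_left: fold axis v@8; visible region now rows[0,32) x cols[0,8) = 32x8
Op 2 fold_left: fold axis v@4; visible region now rows[0,32) x cols[0,4) = 32x4
Op 3 fold_right: fold axis v@2; visible region now rows[0,32) x cols[2,4) = 32x2
Op 4 fold_up: fold axis h@16; visible region now rows[0,16) x cols[2,4) = 16x2
Op 5 fold_down: fold axis h@8; visible region now rows[8,16) x cols[2,4) = 8x2
Op 6 cut(7, 1): punch at orig (15,3); cuts so far [(15, 3)]; region rows[8,16) x cols[2,4) = 8x2
Op 7 cut(6, 0): punch at orig (14,2); cuts so far [(14, 2), (15, 3)]; region rows[8,16) x cols[2,4) = 8x2
Op 8 cut(2, 1): punch at orig (10,3); cuts so far [(10, 3), (14, 2), (15, 3)]; region rows[8,16) x cols[2,4) = 8x2
Op 9 cut(7, 0): punch at orig (15,2); cuts so far [(10, 3), (14, 2), (15, 2), (15, 3)]; region rows[8,16) x cols[2,4) = 8x2
Unfold 1 (reflect across h@8): 8 holes -> [(0, 2), (0, 3), (1, 2), (5, 3), (10, 3), (14, 2), (15, 2), (15, 3)]
Unfold 2 (reflect across h@16): 16 holes -> [(0, 2), (0, 3), (1, 2), (5, 3), (10, 3), (14, 2), (15, 2), (15, 3), (16, 2), (16, 3), (17, 2), (21, 3), (26, 3), (30, 2), (31, 2), (31, 3)]
Unfold 3 (reflect across v@2): 32 holes -> [(0, 0), (0, 1), (0, 2), (0, 3), (1, 1), (1, 2), (5, 0), (5, 3), (10, 0), (10, 3), (14, 1), (14, 2), (15, 0), (15, 1), (15, 2), (15, 3), (16, 0), (16, 1), (16, 2), (16, 3), (17, 1), (17, 2), (21, 0), (21, 3), (26, 0), (26, 3), (30, 1), (30, 2), (31, 0), (31, 1), (31, 2), (31, 3)]
Unfold 4 (reflect across v@4): 64 holes -> [(0, 0), (0, 1), (0, 2), (0, 3), (0, 4), (0, 5), (0, 6), (0, 7), (1, 1), (1, 2), (1, 5), (1, 6), (5, 0), (5, 3), (5, 4), (5, 7), (10, 0), (10, 3), (10, 4), (10, 7), (14, 1), (14, 2), (14, 5), (14, 6), (15, 0), (15, 1), (15, 2), (15, 3), (15, 4), (15, 5), (15, 6), (15, 7), (16, 0), (16, 1), (16, 2), (16, 3), (16, 4), (16, 5), (16, 6), (16, 7), (17, 1), (17, 2), (17, 5), (17, 6), (21, 0), (21, 3), (21, 4), (21, 7), (26, 0), (26, 3), (26, 4), (26, 7), (30, 1), (30, 2), (30, 5), (30, 6), (31, 0), (31, 1), (31, 2), (31, 3), (31, 4), (31, 5), (31, 6), (31, 7)]
Unfold 5 (reflect across v@8): 128 holes -> [(0, 0), (0, 1), (0, 2), (0, 3), (0, 4), (0, 5), (0, 6), (0, 7), (0, 8), (0, 9), (0, 10), (0, 11), (0, 12), (0, 13), (0, 14), (0, 15), (1, 1), (1, 2), (1, 5), (1, 6), (1, 9), (1, 10), (1, 13), (1, 14), (5, 0), (5, 3), (5, 4), (5, 7), (5, 8), (5, 11), (5, 12), (5, 15), (10, 0), (10, 3), (10, 4), (10, 7), (10, 8), (10, 11), (10, 12), (10, 15), (14, 1), (14, 2), (14, 5), (14, 6), (14, 9), (14, 10), (14, 13), (14, 14), (15, 0), (15, 1), (15, 2), (15, 3), (15, 4), (15, 5), (15, 6), (15, 7), (15, 8), (15, 9), (15, 10), (15, 11), (15, 12), (15, 13), (15, 14), (15, 15), (16, 0), (16, 1), (16, 2), (16, 3), (16, 4), (16, 5), (16, 6), (16, 7), (16, 8), (16, 9), (16, 10), (16, 11), (16, 12), (16, 13), (16, 14), (16, 15), (17, 1), (17, 2), (17, 5), (17, 6), (17, 9), (17, 10), (17, 13), (17, 14), (21, 0), (21, 3), (21, 4), (21, 7), (21, 8), (21, 11), (21, 12), (21, 15), (26, 0), (26, 3), (26, 4), (26, 7), (26, 8), (26, 11), (26, 12), (26, 15), (30, 1), (30, 2), (30, 5), (30, 6), (30, 9), (30, 10), (30, 13), (30, 14), (31, 0), (31, 1), (31, 2), (31, 3), (31, 4), (31, 5), (31, 6), (31, 7), (31, 8), (31, 9), (31, 10), (31, 11), (31, 12), (31, 13), (31, 14), (31, 15)]
Holes: [(0, 0), (0, 1), (0, 2), (0, 3), (0, 4), (0, 5), (0, 6), (0, 7), (0, 8), (0, 9), (0, 10), (0, 11), (0, 12), (0, 13), (0, 14), (0, 15), (1, 1), (1, 2), (1, 5), (1, 6), (1, 9), (1, 10), (1, 13), (1, 14), (5, 0), (5, 3), (5, 4), (5, 7), (5, 8), (5, 11), (5, 12), (5, 15), (10, 0), (10, 3), (10, 4), (10, 7), (10, 8), (10, 11), (10, 12), (10, 15), (14, 1), (14, 2), (14, 5), (14, 6), (14, 9), (14, 10), (14, 13), (14, 14), (15, 0), (15, 1), (15, 2), (15, 3), (15, 4), (15, 5), (15, 6), (15, 7), (15, 8), (15, 9), (15, 10), (15, 11), (15, 12), (15, 13), (15, 14), (15, 15), (16, 0), (16, 1), (16, 2), (16, 3), (16, 4), (16, 5), (16, 6), (16, 7), (16, 8), (16, 9), (16, 10), (16, 11), (16, 12), (16, 13), (16, 14), (16, 15), (17, 1), (17, 2), (17, 5), (17, 6), (17, 9), (17, 10), (17, 13), (17, 14), (21, 0), (21, 3), (21, 4), (21, 7), (21, 8), (21, 11), (21, 12), (21, 15), (26, 0), (26, 3), (26, 4), (26, 7), (26, 8), (26, 11), (26, 12), (26, 15), (30, 1), (30, 2), (30, 5), (30, 6), (30, 9), (30, 10), (30, 13), (30, 14), (31, 0), (31, 1), (31, 2), (31, 3), (31, 4), (31, 5), (31, 6), (31, 7), (31, 8), (31, 9), (31, 10), (31, 11), (31, 12), (31, 13), (31, 14), (31, 15)]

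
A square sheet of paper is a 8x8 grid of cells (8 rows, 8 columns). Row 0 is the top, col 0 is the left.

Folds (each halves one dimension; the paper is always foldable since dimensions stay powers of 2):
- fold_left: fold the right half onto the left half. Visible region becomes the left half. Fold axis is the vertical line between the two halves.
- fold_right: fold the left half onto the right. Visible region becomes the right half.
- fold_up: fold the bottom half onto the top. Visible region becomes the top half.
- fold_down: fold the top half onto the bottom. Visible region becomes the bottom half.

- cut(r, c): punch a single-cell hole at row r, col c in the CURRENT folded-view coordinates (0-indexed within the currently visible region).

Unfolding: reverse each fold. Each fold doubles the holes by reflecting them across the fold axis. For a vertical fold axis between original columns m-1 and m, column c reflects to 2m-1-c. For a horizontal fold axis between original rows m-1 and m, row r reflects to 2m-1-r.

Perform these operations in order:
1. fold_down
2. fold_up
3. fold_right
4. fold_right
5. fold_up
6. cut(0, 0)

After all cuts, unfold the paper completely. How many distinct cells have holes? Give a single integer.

Answer: 32

Derivation:
Op 1 fold_down: fold axis h@4; visible region now rows[4,8) x cols[0,8) = 4x8
Op 2 fold_up: fold axis h@6; visible region now rows[4,6) x cols[0,8) = 2x8
Op 3 fold_right: fold axis v@4; visible region now rows[4,6) x cols[4,8) = 2x4
Op 4 fold_right: fold axis v@6; visible region now rows[4,6) x cols[6,8) = 2x2
Op 5 fold_up: fold axis h@5; visible region now rows[4,5) x cols[6,8) = 1x2
Op 6 cut(0, 0): punch at orig (4,6); cuts so far [(4, 6)]; region rows[4,5) x cols[6,8) = 1x2
Unfold 1 (reflect across h@5): 2 holes -> [(4, 6), (5, 6)]
Unfold 2 (reflect across v@6): 4 holes -> [(4, 5), (4, 6), (5, 5), (5, 6)]
Unfold 3 (reflect across v@4): 8 holes -> [(4, 1), (4, 2), (4, 5), (4, 6), (5, 1), (5, 2), (5, 5), (5, 6)]
Unfold 4 (reflect across h@6): 16 holes -> [(4, 1), (4, 2), (4, 5), (4, 6), (5, 1), (5, 2), (5, 5), (5, 6), (6, 1), (6, 2), (6, 5), (6, 6), (7, 1), (7, 2), (7, 5), (7, 6)]
Unfold 5 (reflect across h@4): 32 holes -> [(0, 1), (0, 2), (0, 5), (0, 6), (1, 1), (1, 2), (1, 5), (1, 6), (2, 1), (2, 2), (2, 5), (2, 6), (3, 1), (3, 2), (3, 5), (3, 6), (4, 1), (4, 2), (4, 5), (4, 6), (5, 1), (5, 2), (5, 5), (5, 6), (6, 1), (6, 2), (6, 5), (6, 6), (7, 1), (7, 2), (7, 5), (7, 6)]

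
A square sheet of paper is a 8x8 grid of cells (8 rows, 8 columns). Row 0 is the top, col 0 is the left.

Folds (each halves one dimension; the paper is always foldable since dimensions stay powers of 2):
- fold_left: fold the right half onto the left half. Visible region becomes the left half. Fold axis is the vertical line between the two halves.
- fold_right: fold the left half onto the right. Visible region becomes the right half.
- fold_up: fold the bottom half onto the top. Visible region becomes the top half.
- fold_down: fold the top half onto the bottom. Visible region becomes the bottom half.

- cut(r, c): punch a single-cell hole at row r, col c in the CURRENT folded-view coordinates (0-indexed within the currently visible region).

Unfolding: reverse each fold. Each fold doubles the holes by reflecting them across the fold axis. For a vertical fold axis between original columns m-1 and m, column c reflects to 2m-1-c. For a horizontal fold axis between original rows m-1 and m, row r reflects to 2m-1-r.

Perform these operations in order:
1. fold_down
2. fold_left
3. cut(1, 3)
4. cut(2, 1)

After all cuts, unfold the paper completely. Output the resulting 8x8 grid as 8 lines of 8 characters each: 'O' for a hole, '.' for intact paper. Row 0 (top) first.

Op 1 fold_down: fold axis h@4; visible region now rows[4,8) x cols[0,8) = 4x8
Op 2 fold_left: fold axis v@4; visible region now rows[4,8) x cols[0,4) = 4x4
Op 3 cut(1, 3): punch at orig (5,3); cuts so far [(5, 3)]; region rows[4,8) x cols[0,4) = 4x4
Op 4 cut(2, 1): punch at orig (6,1); cuts so far [(5, 3), (6, 1)]; region rows[4,8) x cols[0,4) = 4x4
Unfold 1 (reflect across v@4): 4 holes -> [(5, 3), (5, 4), (6, 1), (6, 6)]
Unfold 2 (reflect across h@4): 8 holes -> [(1, 1), (1, 6), (2, 3), (2, 4), (5, 3), (5, 4), (6, 1), (6, 6)]

Answer: ........
.O....O.
...OO...
........
........
...OO...
.O....O.
........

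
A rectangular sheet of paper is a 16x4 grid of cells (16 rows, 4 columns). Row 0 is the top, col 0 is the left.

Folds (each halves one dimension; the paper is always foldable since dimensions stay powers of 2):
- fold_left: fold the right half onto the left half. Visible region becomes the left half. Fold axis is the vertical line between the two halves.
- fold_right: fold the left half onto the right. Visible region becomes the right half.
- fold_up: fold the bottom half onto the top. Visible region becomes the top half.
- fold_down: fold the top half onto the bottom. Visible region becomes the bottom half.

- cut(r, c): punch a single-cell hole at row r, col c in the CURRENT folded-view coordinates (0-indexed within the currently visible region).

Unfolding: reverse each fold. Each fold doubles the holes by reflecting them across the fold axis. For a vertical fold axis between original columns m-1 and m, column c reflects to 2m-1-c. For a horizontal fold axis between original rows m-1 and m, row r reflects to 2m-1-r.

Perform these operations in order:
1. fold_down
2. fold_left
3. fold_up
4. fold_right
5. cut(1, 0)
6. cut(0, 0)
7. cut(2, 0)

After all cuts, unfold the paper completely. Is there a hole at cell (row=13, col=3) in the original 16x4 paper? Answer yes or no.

Answer: yes

Derivation:
Op 1 fold_down: fold axis h@8; visible region now rows[8,16) x cols[0,4) = 8x4
Op 2 fold_left: fold axis v@2; visible region now rows[8,16) x cols[0,2) = 8x2
Op 3 fold_up: fold axis h@12; visible region now rows[8,12) x cols[0,2) = 4x2
Op 4 fold_right: fold axis v@1; visible region now rows[8,12) x cols[1,2) = 4x1
Op 5 cut(1, 0): punch at orig (9,1); cuts so far [(9, 1)]; region rows[8,12) x cols[1,2) = 4x1
Op 6 cut(0, 0): punch at orig (8,1); cuts so far [(8, 1), (9, 1)]; region rows[8,12) x cols[1,2) = 4x1
Op 7 cut(2, 0): punch at orig (10,1); cuts so far [(8, 1), (9, 1), (10, 1)]; region rows[8,12) x cols[1,2) = 4x1
Unfold 1 (reflect across v@1): 6 holes -> [(8, 0), (8, 1), (9, 0), (9, 1), (10, 0), (10, 1)]
Unfold 2 (reflect across h@12): 12 holes -> [(8, 0), (8, 1), (9, 0), (9, 1), (10, 0), (10, 1), (13, 0), (13, 1), (14, 0), (14, 1), (15, 0), (15, 1)]
Unfold 3 (reflect across v@2): 24 holes -> [(8, 0), (8, 1), (8, 2), (8, 3), (9, 0), (9, 1), (9, 2), (9, 3), (10, 0), (10, 1), (10, 2), (10, 3), (13, 0), (13, 1), (13, 2), (13, 3), (14, 0), (14, 1), (14, 2), (14, 3), (15, 0), (15, 1), (15, 2), (15, 3)]
Unfold 4 (reflect across h@8): 48 holes -> [(0, 0), (0, 1), (0, 2), (0, 3), (1, 0), (1, 1), (1, 2), (1, 3), (2, 0), (2, 1), (2, 2), (2, 3), (5, 0), (5, 1), (5, 2), (5, 3), (6, 0), (6, 1), (6, 2), (6, 3), (7, 0), (7, 1), (7, 2), (7, 3), (8, 0), (8, 1), (8, 2), (8, 3), (9, 0), (9, 1), (9, 2), (9, 3), (10, 0), (10, 1), (10, 2), (10, 3), (13, 0), (13, 1), (13, 2), (13, 3), (14, 0), (14, 1), (14, 2), (14, 3), (15, 0), (15, 1), (15, 2), (15, 3)]
Holes: [(0, 0), (0, 1), (0, 2), (0, 3), (1, 0), (1, 1), (1, 2), (1, 3), (2, 0), (2, 1), (2, 2), (2, 3), (5, 0), (5, 1), (5, 2), (5, 3), (6, 0), (6, 1), (6, 2), (6, 3), (7, 0), (7, 1), (7, 2), (7, 3), (8, 0), (8, 1), (8, 2), (8, 3), (9, 0), (9, 1), (9, 2), (9, 3), (10, 0), (10, 1), (10, 2), (10, 3), (13, 0), (13, 1), (13, 2), (13, 3), (14, 0), (14, 1), (14, 2), (14, 3), (15, 0), (15, 1), (15, 2), (15, 3)]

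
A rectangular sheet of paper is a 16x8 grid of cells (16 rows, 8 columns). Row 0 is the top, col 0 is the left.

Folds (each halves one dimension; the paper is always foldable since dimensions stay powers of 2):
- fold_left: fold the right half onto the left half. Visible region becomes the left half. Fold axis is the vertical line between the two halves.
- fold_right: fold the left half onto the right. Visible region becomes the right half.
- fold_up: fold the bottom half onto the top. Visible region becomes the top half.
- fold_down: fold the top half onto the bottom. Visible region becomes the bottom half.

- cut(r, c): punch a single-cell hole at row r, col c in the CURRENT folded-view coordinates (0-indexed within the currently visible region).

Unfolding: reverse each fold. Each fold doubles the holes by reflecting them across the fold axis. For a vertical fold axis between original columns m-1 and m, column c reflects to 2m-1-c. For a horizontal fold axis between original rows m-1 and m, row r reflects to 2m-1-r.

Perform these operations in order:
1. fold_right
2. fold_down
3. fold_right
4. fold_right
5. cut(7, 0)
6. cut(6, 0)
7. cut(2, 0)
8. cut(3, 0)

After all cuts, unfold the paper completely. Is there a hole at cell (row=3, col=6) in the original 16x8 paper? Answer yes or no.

Answer: no

Derivation:
Op 1 fold_right: fold axis v@4; visible region now rows[0,16) x cols[4,8) = 16x4
Op 2 fold_down: fold axis h@8; visible region now rows[8,16) x cols[4,8) = 8x4
Op 3 fold_right: fold axis v@6; visible region now rows[8,16) x cols[6,8) = 8x2
Op 4 fold_right: fold axis v@7; visible region now rows[8,16) x cols[7,8) = 8x1
Op 5 cut(7, 0): punch at orig (15,7); cuts so far [(15, 7)]; region rows[8,16) x cols[7,8) = 8x1
Op 6 cut(6, 0): punch at orig (14,7); cuts so far [(14, 7), (15, 7)]; region rows[8,16) x cols[7,8) = 8x1
Op 7 cut(2, 0): punch at orig (10,7); cuts so far [(10, 7), (14, 7), (15, 7)]; region rows[8,16) x cols[7,8) = 8x1
Op 8 cut(3, 0): punch at orig (11,7); cuts so far [(10, 7), (11, 7), (14, 7), (15, 7)]; region rows[8,16) x cols[7,8) = 8x1
Unfold 1 (reflect across v@7): 8 holes -> [(10, 6), (10, 7), (11, 6), (11, 7), (14, 6), (14, 7), (15, 6), (15, 7)]
Unfold 2 (reflect across v@6): 16 holes -> [(10, 4), (10, 5), (10, 6), (10, 7), (11, 4), (11, 5), (11, 6), (11, 7), (14, 4), (14, 5), (14, 6), (14, 7), (15, 4), (15, 5), (15, 6), (15, 7)]
Unfold 3 (reflect across h@8): 32 holes -> [(0, 4), (0, 5), (0, 6), (0, 7), (1, 4), (1, 5), (1, 6), (1, 7), (4, 4), (4, 5), (4, 6), (4, 7), (5, 4), (5, 5), (5, 6), (5, 7), (10, 4), (10, 5), (10, 6), (10, 7), (11, 4), (11, 5), (11, 6), (11, 7), (14, 4), (14, 5), (14, 6), (14, 7), (15, 4), (15, 5), (15, 6), (15, 7)]
Unfold 4 (reflect across v@4): 64 holes -> [(0, 0), (0, 1), (0, 2), (0, 3), (0, 4), (0, 5), (0, 6), (0, 7), (1, 0), (1, 1), (1, 2), (1, 3), (1, 4), (1, 5), (1, 6), (1, 7), (4, 0), (4, 1), (4, 2), (4, 3), (4, 4), (4, 5), (4, 6), (4, 7), (5, 0), (5, 1), (5, 2), (5, 3), (5, 4), (5, 5), (5, 6), (5, 7), (10, 0), (10, 1), (10, 2), (10, 3), (10, 4), (10, 5), (10, 6), (10, 7), (11, 0), (11, 1), (11, 2), (11, 3), (11, 4), (11, 5), (11, 6), (11, 7), (14, 0), (14, 1), (14, 2), (14, 3), (14, 4), (14, 5), (14, 6), (14, 7), (15, 0), (15, 1), (15, 2), (15, 3), (15, 4), (15, 5), (15, 6), (15, 7)]
Holes: [(0, 0), (0, 1), (0, 2), (0, 3), (0, 4), (0, 5), (0, 6), (0, 7), (1, 0), (1, 1), (1, 2), (1, 3), (1, 4), (1, 5), (1, 6), (1, 7), (4, 0), (4, 1), (4, 2), (4, 3), (4, 4), (4, 5), (4, 6), (4, 7), (5, 0), (5, 1), (5, 2), (5, 3), (5, 4), (5, 5), (5, 6), (5, 7), (10, 0), (10, 1), (10, 2), (10, 3), (10, 4), (10, 5), (10, 6), (10, 7), (11, 0), (11, 1), (11, 2), (11, 3), (11, 4), (11, 5), (11, 6), (11, 7), (14, 0), (14, 1), (14, 2), (14, 3), (14, 4), (14, 5), (14, 6), (14, 7), (15, 0), (15, 1), (15, 2), (15, 3), (15, 4), (15, 5), (15, 6), (15, 7)]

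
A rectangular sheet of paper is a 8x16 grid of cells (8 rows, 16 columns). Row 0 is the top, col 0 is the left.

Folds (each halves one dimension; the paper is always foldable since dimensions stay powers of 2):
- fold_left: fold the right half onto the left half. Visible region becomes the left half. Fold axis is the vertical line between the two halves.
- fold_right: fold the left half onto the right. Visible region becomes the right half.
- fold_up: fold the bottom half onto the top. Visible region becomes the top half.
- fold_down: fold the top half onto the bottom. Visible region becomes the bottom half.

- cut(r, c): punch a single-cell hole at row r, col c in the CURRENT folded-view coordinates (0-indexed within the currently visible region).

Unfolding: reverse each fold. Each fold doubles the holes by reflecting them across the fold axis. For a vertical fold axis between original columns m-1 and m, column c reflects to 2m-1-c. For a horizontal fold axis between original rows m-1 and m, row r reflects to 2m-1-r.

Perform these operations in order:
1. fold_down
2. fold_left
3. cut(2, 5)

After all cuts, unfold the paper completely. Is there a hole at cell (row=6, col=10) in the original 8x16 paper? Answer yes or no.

Answer: yes

Derivation:
Op 1 fold_down: fold axis h@4; visible region now rows[4,8) x cols[0,16) = 4x16
Op 2 fold_left: fold axis v@8; visible region now rows[4,8) x cols[0,8) = 4x8
Op 3 cut(2, 5): punch at orig (6,5); cuts so far [(6, 5)]; region rows[4,8) x cols[0,8) = 4x8
Unfold 1 (reflect across v@8): 2 holes -> [(6, 5), (6, 10)]
Unfold 2 (reflect across h@4): 4 holes -> [(1, 5), (1, 10), (6, 5), (6, 10)]
Holes: [(1, 5), (1, 10), (6, 5), (6, 10)]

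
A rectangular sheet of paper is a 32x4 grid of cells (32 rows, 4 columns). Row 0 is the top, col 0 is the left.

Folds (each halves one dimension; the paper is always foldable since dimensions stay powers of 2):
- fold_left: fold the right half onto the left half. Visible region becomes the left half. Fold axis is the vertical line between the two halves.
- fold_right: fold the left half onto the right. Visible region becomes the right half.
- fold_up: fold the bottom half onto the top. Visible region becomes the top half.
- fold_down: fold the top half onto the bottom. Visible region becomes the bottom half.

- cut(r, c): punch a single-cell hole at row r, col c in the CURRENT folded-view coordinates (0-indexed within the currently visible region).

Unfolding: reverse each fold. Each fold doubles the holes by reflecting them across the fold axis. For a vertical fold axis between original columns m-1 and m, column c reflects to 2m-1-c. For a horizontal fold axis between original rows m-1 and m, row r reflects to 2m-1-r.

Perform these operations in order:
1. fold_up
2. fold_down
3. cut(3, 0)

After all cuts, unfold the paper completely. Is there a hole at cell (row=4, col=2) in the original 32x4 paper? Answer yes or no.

Op 1 fold_up: fold axis h@16; visible region now rows[0,16) x cols[0,4) = 16x4
Op 2 fold_down: fold axis h@8; visible region now rows[8,16) x cols[0,4) = 8x4
Op 3 cut(3, 0): punch at orig (11,0); cuts so far [(11, 0)]; region rows[8,16) x cols[0,4) = 8x4
Unfold 1 (reflect across h@8): 2 holes -> [(4, 0), (11, 0)]
Unfold 2 (reflect across h@16): 4 holes -> [(4, 0), (11, 0), (20, 0), (27, 0)]
Holes: [(4, 0), (11, 0), (20, 0), (27, 0)]

Answer: no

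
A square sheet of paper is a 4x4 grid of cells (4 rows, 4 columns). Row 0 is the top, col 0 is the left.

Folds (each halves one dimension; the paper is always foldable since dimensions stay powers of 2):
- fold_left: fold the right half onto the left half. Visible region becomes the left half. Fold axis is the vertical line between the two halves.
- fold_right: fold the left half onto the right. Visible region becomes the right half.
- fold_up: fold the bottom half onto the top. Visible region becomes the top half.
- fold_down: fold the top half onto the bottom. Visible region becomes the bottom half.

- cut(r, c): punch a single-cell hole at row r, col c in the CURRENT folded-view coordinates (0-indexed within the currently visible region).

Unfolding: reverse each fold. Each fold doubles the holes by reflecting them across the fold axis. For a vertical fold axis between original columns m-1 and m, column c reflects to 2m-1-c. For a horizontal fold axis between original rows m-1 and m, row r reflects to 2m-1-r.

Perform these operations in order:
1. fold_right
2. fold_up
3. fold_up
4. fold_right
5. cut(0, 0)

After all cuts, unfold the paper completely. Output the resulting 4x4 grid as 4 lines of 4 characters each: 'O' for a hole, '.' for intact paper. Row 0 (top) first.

Answer: OOOO
OOOO
OOOO
OOOO

Derivation:
Op 1 fold_right: fold axis v@2; visible region now rows[0,4) x cols[2,4) = 4x2
Op 2 fold_up: fold axis h@2; visible region now rows[0,2) x cols[2,4) = 2x2
Op 3 fold_up: fold axis h@1; visible region now rows[0,1) x cols[2,4) = 1x2
Op 4 fold_right: fold axis v@3; visible region now rows[0,1) x cols[3,4) = 1x1
Op 5 cut(0, 0): punch at orig (0,3); cuts so far [(0, 3)]; region rows[0,1) x cols[3,4) = 1x1
Unfold 1 (reflect across v@3): 2 holes -> [(0, 2), (0, 3)]
Unfold 2 (reflect across h@1): 4 holes -> [(0, 2), (0, 3), (1, 2), (1, 3)]
Unfold 3 (reflect across h@2): 8 holes -> [(0, 2), (0, 3), (1, 2), (1, 3), (2, 2), (2, 3), (3, 2), (3, 3)]
Unfold 4 (reflect across v@2): 16 holes -> [(0, 0), (0, 1), (0, 2), (0, 3), (1, 0), (1, 1), (1, 2), (1, 3), (2, 0), (2, 1), (2, 2), (2, 3), (3, 0), (3, 1), (3, 2), (3, 3)]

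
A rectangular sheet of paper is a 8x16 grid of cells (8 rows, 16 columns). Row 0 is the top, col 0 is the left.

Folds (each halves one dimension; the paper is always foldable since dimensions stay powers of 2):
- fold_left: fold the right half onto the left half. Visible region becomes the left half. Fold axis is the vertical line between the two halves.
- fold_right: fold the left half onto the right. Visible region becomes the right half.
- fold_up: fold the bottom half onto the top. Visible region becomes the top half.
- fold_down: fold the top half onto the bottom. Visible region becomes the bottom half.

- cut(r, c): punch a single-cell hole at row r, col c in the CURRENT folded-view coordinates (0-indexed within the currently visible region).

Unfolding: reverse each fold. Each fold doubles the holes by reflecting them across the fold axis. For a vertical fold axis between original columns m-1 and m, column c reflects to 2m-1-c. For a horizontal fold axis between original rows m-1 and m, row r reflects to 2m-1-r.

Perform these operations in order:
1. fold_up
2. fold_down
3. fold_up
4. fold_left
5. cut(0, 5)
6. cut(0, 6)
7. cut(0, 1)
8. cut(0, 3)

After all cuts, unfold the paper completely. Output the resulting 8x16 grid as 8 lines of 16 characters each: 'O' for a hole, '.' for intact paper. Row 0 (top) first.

Answer: .O.O.OO..OO.O.O.
.O.O.OO..OO.O.O.
.O.O.OO..OO.O.O.
.O.O.OO..OO.O.O.
.O.O.OO..OO.O.O.
.O.O.OO..OO.O.O.
.O.O.OO..OO.O.O.
.O.O.OO..OO.O.O.

Derivation:
Op 1 fold_up: fold axis h@4; visible region now rows[0,4) x cols[0,16) = 4x16
Op 2 fold_down: fold axis h@2; visible region now rows[2,4) x cols[0,16) = 2x16
Op 3 fold_up: fold axis h@3; visible region now rows[2,3) x cols[0,16) = 1x16
Op 4 fold_left: fold axis v@8; visible region now rows[2,3) x cols[0,8) = 1x8
Op 5 cut(0, 5): punch at orig (2,5); cuts so far [(2, 5)]; region rows[2,3) x cols[0,8) = 1x8
Op 6 cut(0, 6): punch at orig (2,6); cuts so far [(2, 5), (2, 6)]; region rows[2,3) x cols[0,8) = 1x8
Op 7 cut(0, 1): punch at orig (2,1); cuts so far [(2, 1), (2, 5), (2, 6)]; region rows[2,3) x cols[0,8) = 1x8
Op 8 cut(0, 3): punch at orig (2,3); cuts so far [(2, 1), (2, 3), (2, 5), (2, 6)]; region rows[2,3) x cols[0,8) = 1x8
Unfold 1 (reflect across v@8): 8 holes -> [(2, 1), (2, 3), (2, 5), (2, 6), (2, 9), (2, 10), (2, 12), (2, 14)]
Unfold 2 (reflect across h@3): 16 holes -> [(2, 1), (2, 3), (2, 5), (2, 6), (2, 9), (2, 10), (2, 12), (2, 14), (3, 1), (3, 3), (3, 5), (3, 6), (3, 9), (3, 10), (3, 12), (3, 14)]
Unfold 3 (reflect across h@2): 32 holes -> [(0, 1), (0, 3), (0, 5), (0, 6), (0, 9), (0, 10), (0, 12), (0, 14), (1, 1), (1, 3), (1, 5), (1, 6), (1, 9), (1, 10), (1, 12), (1, 14), (2, 1), (2, 3), (2, 5), (2, 6), (2, 9), (2, 10), (2, 12), (2, 14), (3, 1), (3, 3), (3, 5), (3, 6), (3, 9), (3, 10), (3, 12), (3, 14)]
Unfold 4 (reflect across h@4): 64 holes -> [(0, 1), (0, 3), (0, 5), (0, 6), (0, 9), (0, 10), (0, 12), (0, 14), (1, 1), (1, 3), (1, 5), (1, 6), (1, 9), (1, 10), (1, 12), (1, 14), (2, 1), (2, 3), (2, 5), (2, 6), (2, 9), (2, 10), (2, 12), (2, 14), (3, 1), (3, 3), (3, 5), (3, 6), (3, 9), (3, 10), (3, 12), (3, 14), (4, 1), (4, 3), (4, 5), (4, 6), (4, 9), (4, 10), (4, 12), (4, 14), (5, 1), (5, 3), (5, 5), (5, 6), (5, 9), (5, 10), (5, 12), (5, 14), (6, 1), (6, 3), (6, 5), (6, 6), (6, 9), (6, 10), (6, 12), (6, 14), (7, 1), (7, 3), (7, 5), (7, 6), (7, 9), (7, 10), (7, 12), (7, 14)]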